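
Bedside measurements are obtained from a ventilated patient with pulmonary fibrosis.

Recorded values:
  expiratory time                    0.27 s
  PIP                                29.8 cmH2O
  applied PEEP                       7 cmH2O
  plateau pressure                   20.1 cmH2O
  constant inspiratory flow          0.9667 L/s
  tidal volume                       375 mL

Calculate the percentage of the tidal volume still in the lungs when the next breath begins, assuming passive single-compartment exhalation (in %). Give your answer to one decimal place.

R = (PIP − Pplat)/V̇ = (29.8 − 20.1) / 0.9667 = 9.7/0.9667 = 10.034 cmH2O·s/L.
C = Vt/(Pplat − PEEP) = 375.0 / (20.1 − 7) = 375.0/13.1 = 28.626 mL/cmH2O.
τ = R × C = 10.034 × 0.02863 L/cmH2O = 0.2873 s.
Fraction remaining at end-expiration = e^(−Te/τ) = e^(−0.27/0.2873) = 0.3907 → 39.07%.

39.1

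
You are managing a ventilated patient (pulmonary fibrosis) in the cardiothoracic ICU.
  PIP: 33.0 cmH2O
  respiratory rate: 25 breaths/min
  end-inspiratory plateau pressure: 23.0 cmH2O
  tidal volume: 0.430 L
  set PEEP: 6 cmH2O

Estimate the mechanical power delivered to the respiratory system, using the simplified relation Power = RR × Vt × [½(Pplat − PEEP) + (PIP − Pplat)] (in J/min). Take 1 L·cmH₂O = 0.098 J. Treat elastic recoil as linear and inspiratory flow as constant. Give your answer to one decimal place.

Per-breath work = Vt × [½(Pplat−PEEP) + (PIP−Pplat)] = 0.430 × [0.5×17.0 + 10.0] = 0.430 × 18.5 = 7.955 L·cmH2O.
Power = 25 × 7.955 = 198.88 L·cmH2O/min.
× 0.098 J/(L·cmH2O) → 19.49 J/min.

19.5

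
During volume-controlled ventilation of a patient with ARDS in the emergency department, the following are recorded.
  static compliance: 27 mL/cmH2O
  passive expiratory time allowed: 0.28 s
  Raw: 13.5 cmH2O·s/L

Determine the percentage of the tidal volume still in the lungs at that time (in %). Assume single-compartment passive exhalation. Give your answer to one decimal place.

τ = R × C = 13.5 × 27 mL/cmH2O = 13.5 × 0.027 L/cmH2O = 0.3645 s.
Passive exhalation: V(t)/V₀ = e^(−t/τ) = e^(−0.28/0.3645) = 0.4639.
Fraction remaining = 0.4639 → 46.39%.

46.4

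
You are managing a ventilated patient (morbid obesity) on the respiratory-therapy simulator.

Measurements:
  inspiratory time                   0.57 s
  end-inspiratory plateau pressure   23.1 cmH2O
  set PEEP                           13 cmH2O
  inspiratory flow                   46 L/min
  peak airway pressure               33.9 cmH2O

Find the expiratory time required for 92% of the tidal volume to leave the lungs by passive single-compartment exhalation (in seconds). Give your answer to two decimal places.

1.54

Flow: 46 L/min ÷ 60 = 0.7667 L/s.
Vt = flow × Ti = 0.7667 L/s × 0.57 s × 1000 mL/L = 437.02 mL.
R = (PIP − Pplat)/V̇ = (33.9 − 23.1) / 0.7667 = 10.8/0.7667 = 14.086 cmH2O·s/L.
C = Vt/(Pplat − PEEP) = 437.02 / (23.1 − 13) = 437.02/10.1 = 43.269 mL/cmH2O.
τ = R × C = 14.086 × 0.04327 L/cmH2O = 0.6095 s.
t = −τ·ln(1 − 0.92) = −0.6095·ln(0.08) = 1.539 s.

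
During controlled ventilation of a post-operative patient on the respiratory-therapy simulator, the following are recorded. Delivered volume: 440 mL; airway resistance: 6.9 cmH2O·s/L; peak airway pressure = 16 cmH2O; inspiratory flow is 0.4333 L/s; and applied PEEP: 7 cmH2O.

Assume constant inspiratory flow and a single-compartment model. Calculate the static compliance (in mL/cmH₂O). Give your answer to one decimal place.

73.2

Equation of motion (constant flow): PIP = Vt/C + R·V̇ + PEEP.
Vt/C = PIP − R·V̇ − PEEP = 16 − 6.9×0.4333 − 7 = 16 − 2.99 − 7 = 6.01 cmH2O.
C = Vt / 6.01 = 440 / 6.01 = 73.211 mL/cmH2O.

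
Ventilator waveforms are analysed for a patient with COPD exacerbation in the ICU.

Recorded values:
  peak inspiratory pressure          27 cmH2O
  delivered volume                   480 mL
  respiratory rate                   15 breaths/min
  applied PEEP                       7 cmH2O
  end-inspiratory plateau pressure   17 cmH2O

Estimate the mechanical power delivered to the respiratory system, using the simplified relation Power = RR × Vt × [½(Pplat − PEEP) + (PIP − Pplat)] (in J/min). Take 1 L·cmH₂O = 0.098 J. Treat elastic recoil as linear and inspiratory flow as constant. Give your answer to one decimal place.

Per-breath work = Vt × [½(Pplat−PEEP) + (PIP−Pplat)] = 0.480 × [0.5×10.0 + 10.0] = 0.480 × 15.0 = 7.2 L·cmH2O.
Power = 15 × 7.2 = 108.0 L·cmH2O/min.
× 0.098 J/(L·cmH2O) → 10.584 J/min.

10.6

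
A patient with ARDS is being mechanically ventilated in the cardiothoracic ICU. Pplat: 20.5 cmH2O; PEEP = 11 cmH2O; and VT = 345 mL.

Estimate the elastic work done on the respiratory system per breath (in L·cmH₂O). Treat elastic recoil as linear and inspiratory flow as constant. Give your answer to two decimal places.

1.64

Elastic work ≈ ½ × (Pplat − PEEP) × Vt = 0.5 × (20.5 − 11) × 0.345 L = 0.5 × 9.5 × 0.345 = 1.639 L·cmH2O.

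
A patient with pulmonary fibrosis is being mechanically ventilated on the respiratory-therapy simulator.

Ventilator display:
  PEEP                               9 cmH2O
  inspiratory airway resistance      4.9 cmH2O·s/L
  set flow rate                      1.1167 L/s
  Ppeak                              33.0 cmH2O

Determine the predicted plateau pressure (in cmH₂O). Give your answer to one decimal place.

27.5

Pplat = PIP − Raw × flow = 33.0 − 4.9 × 1.1167 = 33.0 − 5.472 = 27.528 cmH2O.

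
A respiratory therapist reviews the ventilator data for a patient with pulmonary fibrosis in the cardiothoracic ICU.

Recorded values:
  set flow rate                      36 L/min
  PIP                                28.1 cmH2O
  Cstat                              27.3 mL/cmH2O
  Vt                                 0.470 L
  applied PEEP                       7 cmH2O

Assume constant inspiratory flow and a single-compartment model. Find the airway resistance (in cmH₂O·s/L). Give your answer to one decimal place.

Flow: 36 L/min ÷ 60 = 0.6 L/s.
Equation of motion (constant flow): PIP = Vt/C + R·V̇ + PEEP.
R·V̇ = PIP − Vt/C − PEEP = 28.1 − 470/27.3 − 7 = 28.1 − 17.216 − 7 = 3.884 cmH2O.
R = 3.884 / 0.6 = 6.473 cmH2O·s/L.

6.5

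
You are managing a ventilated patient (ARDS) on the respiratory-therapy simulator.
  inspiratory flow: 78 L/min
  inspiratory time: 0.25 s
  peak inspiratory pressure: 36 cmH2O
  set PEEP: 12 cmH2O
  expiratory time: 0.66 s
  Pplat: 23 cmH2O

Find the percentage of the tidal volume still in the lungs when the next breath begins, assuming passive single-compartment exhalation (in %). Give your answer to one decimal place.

Flow: 78 L/min ÷ 60 = 1.3 L/s.
Vt = flow × Ti = 1.3 L/s × 0.25 s × 1000 mL/L = 325.0 mL.
R = (PIP − Pplat)/V̇ = (36 − 23) / 1.3 = 13.0/1.3 = 10.0 cmH2O·s/L.
C = Vt/(Pplat − PEEP) = 325.0 / (23 − 12) = 325.0/11.0 = 29.545 mL/cmH2O.
τ = R × C = 10.0 × 0.02955 L/cmH2O = 0.2955 s.
Fraction remaining at end-expiration = e^(−Te/τ) = e^(−0.66/0.2955) = 0.1072 → 10.72%.

10.7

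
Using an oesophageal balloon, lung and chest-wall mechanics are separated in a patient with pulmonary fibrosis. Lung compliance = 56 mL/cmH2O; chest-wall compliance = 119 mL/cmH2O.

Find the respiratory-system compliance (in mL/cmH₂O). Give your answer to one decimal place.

38.1

Lung and chest wall are elastances in series: 1/Crs = 1/CL + 1/Ccw.
1/Crs = 1/56 + 1/119 = 0.02626.
Crs = 38.081 mL/cmH2O.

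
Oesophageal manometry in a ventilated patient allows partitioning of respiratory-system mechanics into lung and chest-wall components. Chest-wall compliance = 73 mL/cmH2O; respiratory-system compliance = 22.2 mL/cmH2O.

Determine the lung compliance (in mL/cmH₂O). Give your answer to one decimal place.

31.9

1/CL = 1/Crs − 1/Ccw.
1/CL = 1/22.2 − 1/73 = 0.03135.
CL = 31.898 mL/cmH2O.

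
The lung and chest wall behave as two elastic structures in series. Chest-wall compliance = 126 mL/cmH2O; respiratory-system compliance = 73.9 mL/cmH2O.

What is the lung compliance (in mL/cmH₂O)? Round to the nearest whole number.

179

1/CL = 1/Crs − 1/Ccw.
1/CL = 1/73.9 − 1/126 = 0.005595.
CL = 178.73 mL/cmH2O.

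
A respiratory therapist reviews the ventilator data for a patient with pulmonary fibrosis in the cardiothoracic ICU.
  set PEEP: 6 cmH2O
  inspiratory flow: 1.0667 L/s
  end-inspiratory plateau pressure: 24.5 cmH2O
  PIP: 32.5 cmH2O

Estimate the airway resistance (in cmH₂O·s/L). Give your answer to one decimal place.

7.5

Raw = (PIP − Pplat) / flow = (32.5 − 24.5) / 1.0667 = 8.0 / 1.0667 = 7.5 cmH2O·s/L.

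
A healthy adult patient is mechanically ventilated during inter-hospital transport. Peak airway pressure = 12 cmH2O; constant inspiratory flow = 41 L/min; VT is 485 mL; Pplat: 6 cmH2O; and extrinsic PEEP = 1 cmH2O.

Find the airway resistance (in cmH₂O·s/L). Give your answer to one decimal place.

Flow: 41 L/min ÷ 60 = 0.6833 L/s.
Raw = (PIP − Pplat) / flow = (12 − 6) / 0.6833 = 6.0 / 0.6833 = 8.781 cmH2O·s/L.

8.8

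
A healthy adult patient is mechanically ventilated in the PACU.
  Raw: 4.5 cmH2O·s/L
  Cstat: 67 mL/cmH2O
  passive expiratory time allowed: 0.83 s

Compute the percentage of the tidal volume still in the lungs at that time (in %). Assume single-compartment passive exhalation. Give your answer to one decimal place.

τ = R × C = 4.5 × 67 mL/cmH2O = 4.5 × 0.067 L/cmH2O = 0.3015 s.
Passive exhalation: V(t)/V₀ = e^(−t/τ) = e^(−0.83/0.3015) = 0.06374.
Fraction remaining = 0.06374 → 6.374%.

6.4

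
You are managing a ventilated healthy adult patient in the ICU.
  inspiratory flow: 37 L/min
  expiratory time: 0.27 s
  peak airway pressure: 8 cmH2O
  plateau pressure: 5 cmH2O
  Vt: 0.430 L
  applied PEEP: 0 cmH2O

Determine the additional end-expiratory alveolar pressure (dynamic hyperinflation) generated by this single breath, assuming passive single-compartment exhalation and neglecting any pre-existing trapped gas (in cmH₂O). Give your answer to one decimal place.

Flow: 37 L/min ÷ 60 = 0.6167 L/s.
R = (PIP − Pplat)/V̇ = (8 − 5) / 0.6167 = 3.0/0.6167 = 4.865 cmH2O·s/L.
C = Vt/(Pplat − PEEP) = 430.0 / (5 − 0) = 430.0/5.0 = 86.0 mL/cmH2O.
τ = R × C = 4.865 × 0.086 L/cmH2O = 0.4184 s.
Fraction remaining = e^(−Te/τ) = e^(−0.27/0.4184) = 0.5245; trapped volume = 430.0 × 0.5245 = 225.54 mL.
Additional alveolar pressure from trapping ≈ V_trapped / C = 225.54 / 86.0 = 2.623 cmH2O.

2.6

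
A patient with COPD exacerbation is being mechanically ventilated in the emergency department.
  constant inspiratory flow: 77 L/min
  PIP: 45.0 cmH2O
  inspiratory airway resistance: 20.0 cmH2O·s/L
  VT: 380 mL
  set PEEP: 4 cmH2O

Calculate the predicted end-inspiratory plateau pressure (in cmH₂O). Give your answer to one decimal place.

Flow: 77 L/min ÷ 60 = 1.2833 L/s.
Pplat = PIP − Raw × flow = 45.0 − 20.0 × 1.2833 = 45.0 − 25.666 = 19.334 cmH2O.

19.3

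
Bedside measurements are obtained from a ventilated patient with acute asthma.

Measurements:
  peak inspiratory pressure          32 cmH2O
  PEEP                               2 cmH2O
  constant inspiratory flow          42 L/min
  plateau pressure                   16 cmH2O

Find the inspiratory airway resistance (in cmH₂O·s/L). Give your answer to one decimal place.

Flow: 42 L/min ÷ 60 = 0.7 L/s.
Raw = (PIP − Pplat) / flow = (32 − 16) / 0.7 = 16.0 / 0.7 = 22.857 cmH2O·s/L.

22.9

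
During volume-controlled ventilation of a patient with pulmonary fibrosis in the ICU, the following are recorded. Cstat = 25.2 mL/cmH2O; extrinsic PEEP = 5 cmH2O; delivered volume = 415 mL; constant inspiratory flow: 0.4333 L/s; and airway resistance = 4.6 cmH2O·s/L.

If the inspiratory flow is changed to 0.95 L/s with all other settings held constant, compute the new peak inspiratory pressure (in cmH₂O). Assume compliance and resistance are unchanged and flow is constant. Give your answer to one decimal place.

25.8

PIP = Vt/C + R·V̇ + PEEP (constant-flow equation of motion).
Only the resistive term changes: ΔPIP = R × ΔV̇ = 4.6 × (0.95 − 0.4333) = 4.6 × 0.5167 = 2.377 cmH2O.
Original PIP = 415/25.2 + 4.6×0.4333 + 5 = 23.461 cmH2O; new PIP = 23.461 + (2.377) = 25.838 cmH2O.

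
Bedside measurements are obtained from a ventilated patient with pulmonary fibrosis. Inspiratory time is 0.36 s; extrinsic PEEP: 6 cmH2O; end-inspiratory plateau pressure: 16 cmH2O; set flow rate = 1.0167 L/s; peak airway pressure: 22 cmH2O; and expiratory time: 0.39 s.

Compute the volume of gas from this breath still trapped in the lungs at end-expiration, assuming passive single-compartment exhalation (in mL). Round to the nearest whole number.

60

Vt = flow × Ti = 1.0167 L/s × 0.36 s × 1000 mL/L = 366.01 mL.
R = (PIP − Pplat)/V̇ = (22 − 16) / 1.0167 = 6.0/1.0167 = 5.901 cmH2O·s/L.
C = Vt/(Pplat − PEEP) = 366.01 / (16 − 6) = 366.01/10.0 = 36.601 mL/cmH2O.
τ = R × C = 5.901 × 0.0366 L/cmH2O = 0.216 s.
Fraction remaining = e^(−Te/τ) = e^(−0.39/0.216) = 0.1644.
Trapped volume = 366.01 × 0.1644 = 60.172 mL.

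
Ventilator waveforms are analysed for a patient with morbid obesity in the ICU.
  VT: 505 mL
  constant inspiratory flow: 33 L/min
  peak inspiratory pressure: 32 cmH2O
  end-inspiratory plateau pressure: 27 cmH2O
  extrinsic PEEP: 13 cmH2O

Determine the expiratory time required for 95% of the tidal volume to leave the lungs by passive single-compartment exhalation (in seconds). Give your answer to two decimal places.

Flow: 33 L/min ÷ 60 = 0.55 L/s.
R = (PIP − Pplat)/V̇ = (32 − 27) / 0.55 = 5.0/0.55 = 9.091 cmH2O·s/L.
C = Vt/(Pplat − PEEP) = 505.0 / (27 − 13) = 505.0/14.0 = 36.071 mL/cmH2O.
τ = R × C = 9.091 × 0.03607 L/cmH2O = 0.3279 s.
t = −τ·ln(1 − 0.95) = −0.3279·ln(0.05) = 0.9823 s.

0.98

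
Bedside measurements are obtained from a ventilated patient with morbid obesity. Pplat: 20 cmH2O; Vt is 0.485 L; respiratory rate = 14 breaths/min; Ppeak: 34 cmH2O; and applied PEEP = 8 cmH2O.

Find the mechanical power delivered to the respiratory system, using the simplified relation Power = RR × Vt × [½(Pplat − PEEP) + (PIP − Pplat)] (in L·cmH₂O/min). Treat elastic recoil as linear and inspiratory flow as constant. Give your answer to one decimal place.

135.8

Per-breath work = Vt × [½(Pplat−PEEP) + (PIP−Pplat)] = 0.485 × [0.5×12.0 + 14.0] = 0.485 × 20.0 = 9.7 L·cmH2O.
Power = 14 × 9.7 = 135.8 L·cmH2O/min.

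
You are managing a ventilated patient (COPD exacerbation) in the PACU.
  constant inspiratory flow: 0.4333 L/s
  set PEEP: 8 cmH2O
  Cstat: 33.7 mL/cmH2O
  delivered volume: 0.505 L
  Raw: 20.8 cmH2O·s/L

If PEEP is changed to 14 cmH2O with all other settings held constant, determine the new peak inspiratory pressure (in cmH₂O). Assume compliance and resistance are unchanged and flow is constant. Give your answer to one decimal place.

PIP = Vt/C + R·V̇ + PEEP (constant-flow equation of motion).
Only the baseline term changes: ΔPIP = ΔPEEP = 14 − 8 = 6.0 cmH2O.
Original PIP = 505/33.7 + 20.8×0.4333 + 8 = 31.998 cmH2O; new PIP = 31.998 + (6.0) = 37.998 cmH2O.

38.0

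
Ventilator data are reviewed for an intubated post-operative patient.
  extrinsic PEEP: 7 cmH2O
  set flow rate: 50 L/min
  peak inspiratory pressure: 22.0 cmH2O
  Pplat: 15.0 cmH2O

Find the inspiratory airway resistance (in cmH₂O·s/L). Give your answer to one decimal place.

Flow: 50 L/min ÷ 60 = 0.8333 L/s.
Raw = (PIP − Pplat) / flow = (22.0 − 15.0) / 0.8333 = 7.0 / 0.8333 = 8.4 cmH2O·s/L.

8.4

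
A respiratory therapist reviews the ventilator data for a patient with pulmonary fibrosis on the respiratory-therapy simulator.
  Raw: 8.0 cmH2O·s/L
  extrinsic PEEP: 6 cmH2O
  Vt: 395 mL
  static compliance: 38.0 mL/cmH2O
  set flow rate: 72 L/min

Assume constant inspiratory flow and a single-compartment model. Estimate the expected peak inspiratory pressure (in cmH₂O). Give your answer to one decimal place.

Flow: 72 L/min ÷ 60 = 1.2 L/s.
Equation of motion (constant flow): PIP = Vt/C + R·V̇ + PEEP.
PIP = 395/38.0 + 8.0×1.2 + 6 = 10.395 + 9.6 + 6 = 25.995 cmH2O.

26.0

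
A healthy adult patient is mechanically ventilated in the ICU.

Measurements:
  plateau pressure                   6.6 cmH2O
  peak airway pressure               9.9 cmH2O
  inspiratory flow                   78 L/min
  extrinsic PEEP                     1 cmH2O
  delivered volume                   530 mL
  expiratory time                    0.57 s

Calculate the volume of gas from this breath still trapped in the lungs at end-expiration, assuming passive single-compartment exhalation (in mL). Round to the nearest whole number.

Flow: 78 L/min ÷ 60 = 1.3 L/s.
R = (PIP − Pplat)/V̇ = (9.9 − 6.6) / 1.3 = 3.3/1.3 = 2.538 cmH2O·s/L.
C = Vt/(Pplat − PEEP) = 530.0 / (6.6 − 1) = 530.0/5.6 = 94.643 mL/cmH2O.
τ = R × C = 2.538 × 0.09464 L/cmH2O = 0.2402 s.
Fraction remaining = e^(−Te/τ) = e^(−0.57/0.2402) = 0.0932.
Trapped volume = 530.0 × 0.0932 = 49.396 mL.

49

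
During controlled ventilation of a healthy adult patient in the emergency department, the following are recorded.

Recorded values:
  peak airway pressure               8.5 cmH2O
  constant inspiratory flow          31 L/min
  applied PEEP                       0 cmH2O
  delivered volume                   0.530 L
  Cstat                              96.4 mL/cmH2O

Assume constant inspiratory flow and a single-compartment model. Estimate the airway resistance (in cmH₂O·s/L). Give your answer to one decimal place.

Flow: 31 L/min ÷ 60 = 0.5167 L/s.
Equation of motion (constant flow): PIP = Vt/C + R·V̇ + PEEP.
R·V̇ = PIP − Vt/C − PEEP = 8.5 − 530/96.4 − 0 = 8.5 − 5.498 − 0 = 3.002 cmH2O.
R = 3.002 / 0.5167 = 5.81 cmH2O·s/L.

5.8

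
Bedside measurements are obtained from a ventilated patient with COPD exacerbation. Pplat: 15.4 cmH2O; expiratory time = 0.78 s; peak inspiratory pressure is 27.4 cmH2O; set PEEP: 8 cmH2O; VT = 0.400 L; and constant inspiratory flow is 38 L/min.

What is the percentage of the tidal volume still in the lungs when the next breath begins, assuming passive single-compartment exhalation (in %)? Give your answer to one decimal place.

Flow: 38 L/min ÷ 60 = 0.6333 L/s.
R = (PIP − Pplat)/V̇ = (27.4 − 15.4) / 0.6333 = 12.0/0.6333 = 18.948 cmH2O·s/L.
C = Vt/(Pplat − PEEP) = 400.0 / (15.4 − 8) = 400.0/7.4 = 54.054 mL/cmH2O.
τ = R × C = 18.948 × 0.05405 L/cmH2O = 1.024 s.
Fraction remaining at end-expiration = e^(−Te/τ) = e^(−0.78/1.024) = 0.4669 → 46.69%.

46.7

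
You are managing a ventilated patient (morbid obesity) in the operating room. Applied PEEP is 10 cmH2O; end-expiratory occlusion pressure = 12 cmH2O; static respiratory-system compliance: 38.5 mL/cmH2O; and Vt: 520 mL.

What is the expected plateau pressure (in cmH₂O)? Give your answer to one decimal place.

25.5

End-expiratory occlusion gives total PEEP = 12 cmH2O (intrinsic PEEP = 12 − 10 = 2). Use total PEEP for the elastic gradient.
Pplat = PEEPtotal + Vt / Cstat = 12 + 520 / 38.5 = 12 + 13.506 = 25.506 cmH2O.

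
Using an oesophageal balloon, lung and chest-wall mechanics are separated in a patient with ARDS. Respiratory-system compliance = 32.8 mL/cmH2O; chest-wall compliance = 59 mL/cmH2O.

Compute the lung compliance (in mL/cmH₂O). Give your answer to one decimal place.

1/CL = 1/Crs − 1/Ccw.
1/CL = 1/32.8 − 1/59 = 0.01354.
CL = 73.855 mL/cmH2O.

73.9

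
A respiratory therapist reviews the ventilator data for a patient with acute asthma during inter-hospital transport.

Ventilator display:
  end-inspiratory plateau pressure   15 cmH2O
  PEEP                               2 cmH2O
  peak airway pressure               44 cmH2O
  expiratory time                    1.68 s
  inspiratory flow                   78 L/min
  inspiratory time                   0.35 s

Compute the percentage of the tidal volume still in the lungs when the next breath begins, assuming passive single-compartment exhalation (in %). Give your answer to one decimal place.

11.6

Flow: 78 L/min ÷ 60 = 1.3 L/s.
Vt = flow × Ti = 1.3 L/s × 0.35 s × 1000 mL/L = 455.0 mL.
R = (PIP − Pplat)/V̇ = (44 − 15) / 1.3 = 29.0/1.3 = 22.308 cmH2O·s/L.
C = Vt/(Pplat − PEEP) = 455.0 / (15 − 2) = 455.0/13.0 = 35.0 mL/cmH2O.
τ = R × C = 22.308 × 0.035 L/cmH2O = 0.7808 s.
Fraction remaining at end-expiration = e^(−Te/τ) = e^(−1.68/0.7808) = 0.1163 → 11.63%.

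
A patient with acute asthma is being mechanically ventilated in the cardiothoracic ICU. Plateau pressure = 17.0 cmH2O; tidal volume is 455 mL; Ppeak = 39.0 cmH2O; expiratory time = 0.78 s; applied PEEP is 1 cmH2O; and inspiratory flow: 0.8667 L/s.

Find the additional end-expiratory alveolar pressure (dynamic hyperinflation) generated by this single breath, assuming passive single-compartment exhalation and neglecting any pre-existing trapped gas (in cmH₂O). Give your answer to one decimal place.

R = (PIP − Pplat)/V̇ = (39.0 − 17.0) / 0.8667 = 22.0/0.8667 = 25.384 cmH2O·s/L.
C = Vt/(Pplat − PEEP) = 455.0 / (17.0 − 1) = 455.0/16.0 = 28.438 mL/cmH2O.
τ = R × C = 25.384 × 0.02844 L/cmH2O = 0.7219 s.
Fraction remaining = e^(−Te/τ) = e^(−0.78/0.7219) = 0.3394; trapped volume = 455.0 × 0.3394 = 154.43 mL.
Additional alveolar pressure from trapping ≈ V_trapped / C = 154.43 / 28.438 = 5.43 cmH2O.

5.4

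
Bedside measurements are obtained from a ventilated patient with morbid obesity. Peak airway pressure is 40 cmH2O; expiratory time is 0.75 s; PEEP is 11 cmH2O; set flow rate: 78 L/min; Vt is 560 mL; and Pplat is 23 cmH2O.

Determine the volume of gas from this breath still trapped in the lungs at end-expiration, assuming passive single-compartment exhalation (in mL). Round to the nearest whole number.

164

Flow: 78 L/min ÷ 60 = 1.3 L/s.
R = (PIP − Pplat)/V̇ = (40 − 23) / 1.3 = 17.0/1.3 = 13.077 cmH2O·s/L.
C = Vt/(Pplat − PEEP) = 560.0 / (23 − 11) = 560.0/12.0 = 46.667 mL/cmH2O.
τ = R × C = 13.077 × 0.04667 L/cmH2O = 0.6103 s.
Fraction remaining = e^(−Te/τ) = e^(−0.75/0.6103) = 0.2926.
Trapped volume = 560.0 × 0.2926 = 163.86 mL.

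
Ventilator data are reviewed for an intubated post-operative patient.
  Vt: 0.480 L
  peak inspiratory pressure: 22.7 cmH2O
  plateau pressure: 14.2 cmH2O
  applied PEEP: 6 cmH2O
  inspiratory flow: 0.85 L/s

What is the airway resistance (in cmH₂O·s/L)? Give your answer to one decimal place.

Raw = (PIP − Pplat) / flow = (22.7 − 14.2) / 0.85 = 8.5 / 0.85 = 10.0 cmH2O·s/L.

10.0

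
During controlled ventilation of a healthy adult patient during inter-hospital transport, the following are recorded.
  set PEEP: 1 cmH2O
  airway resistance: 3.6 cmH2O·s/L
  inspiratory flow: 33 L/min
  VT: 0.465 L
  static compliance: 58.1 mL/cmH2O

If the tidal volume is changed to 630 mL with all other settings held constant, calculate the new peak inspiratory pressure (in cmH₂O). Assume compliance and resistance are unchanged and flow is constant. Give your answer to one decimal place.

Flow: 33 L/min ÷ 60 = 0.55 L/s.
PIP = Vt/C + R·V̇ + PEEP (constant-flow equation of motion).
Only the elastic term changes: ΔPIP = ΔVt / C = (630 − 465) / 58.1 = 2.84 cmH2O.
Original PIP = 465/58.1 + 3.6×0.55 + 1 = 10.983 cmH2O; new PIP = 10.983 + (2.84) = 13.823 cmH2O.

13.8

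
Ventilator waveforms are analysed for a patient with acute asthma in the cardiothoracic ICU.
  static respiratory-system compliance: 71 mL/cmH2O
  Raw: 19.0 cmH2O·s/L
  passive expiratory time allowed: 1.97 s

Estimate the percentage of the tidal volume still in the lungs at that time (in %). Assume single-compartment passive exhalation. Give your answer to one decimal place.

τ = R × C = 19.0 × 71 mL/cmH2O = 19.0 × 0.071 L/cmH2O = 1.349 s.
Passive exhalation: V(t)/V₀ = e^(−t/τ) = e^(−1.97/1.349) = 0.2322.
Fraction remaining = 0.2322 → 23.22%.

23.2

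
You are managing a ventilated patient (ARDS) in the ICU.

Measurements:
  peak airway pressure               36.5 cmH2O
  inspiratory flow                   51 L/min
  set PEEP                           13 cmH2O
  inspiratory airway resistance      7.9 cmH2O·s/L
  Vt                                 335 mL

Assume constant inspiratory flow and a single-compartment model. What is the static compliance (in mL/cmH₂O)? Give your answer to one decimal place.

20.0

Flow: 51 L/min ÷ 60 = 0.85 L/s.
Equation of motion (constant flow): PIP = Vt/C + R·V̇ + PEEP.
Vt/C = PIP − R·V̇ − PEEP = 36.5 − 7.9×0.85 − 13 = 36.5 − 6.715 − 13 = 16.785 cmH2O.
C = Vt / 16.785 = 335 / 16.785 = 19.958 mL/cmH2O.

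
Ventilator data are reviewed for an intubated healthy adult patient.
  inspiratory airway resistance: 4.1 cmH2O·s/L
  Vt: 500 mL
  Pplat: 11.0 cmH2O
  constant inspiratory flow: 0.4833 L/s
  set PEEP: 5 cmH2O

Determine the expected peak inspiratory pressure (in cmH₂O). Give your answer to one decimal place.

PIP = Pplat + Raw × flow = 11.0 + 4.1 × 0.4833 = 11.0 + 1.982 = 12.982 cmH2O.

13.0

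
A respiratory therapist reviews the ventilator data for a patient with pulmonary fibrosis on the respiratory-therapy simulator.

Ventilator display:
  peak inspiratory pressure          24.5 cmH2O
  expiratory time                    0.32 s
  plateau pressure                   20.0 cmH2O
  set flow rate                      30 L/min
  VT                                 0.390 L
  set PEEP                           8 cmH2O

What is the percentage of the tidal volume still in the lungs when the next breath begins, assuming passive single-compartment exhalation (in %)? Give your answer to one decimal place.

33.5

Flow: 30 L/min ÷ 60 = 0.5 L/s.
R = (PIP − Pplat)/V̇ = (24.5 − 20.0) / 0.5 = 4.5/0.5 = 9.0 cmH2O·s/L.
C = Vt/(Pplat − PEEP) = 390.0 / (20.0 − 8) = 390.0/12.0 = 32.5 mL/cmH2O.
τ = R × C = 9.0 × 0.0325 L/cmH2O = 0.2925 s.
Fraction remaining at end-expiration = e^(−Te/τ) = e^(−0.32/0.2925) = 0.3349 → 33.49%.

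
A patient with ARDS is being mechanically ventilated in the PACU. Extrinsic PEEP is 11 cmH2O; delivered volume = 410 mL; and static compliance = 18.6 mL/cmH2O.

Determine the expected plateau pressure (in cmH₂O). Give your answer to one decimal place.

33.0

Pplat = PEEP + Vt / Cstat = 11 + 410 / 18.6 = 11 + 22.043 = 33.043 cmH2O.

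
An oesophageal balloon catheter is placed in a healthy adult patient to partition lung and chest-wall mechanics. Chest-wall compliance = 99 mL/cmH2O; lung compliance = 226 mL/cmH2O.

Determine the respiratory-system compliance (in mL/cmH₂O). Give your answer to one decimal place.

Lung and chest wall are elastances in series: 1/Crs = 1/CL + 1/Ccw.
1/Crs = 1/226 + 1/99 = 0.01453.
Crs = 68.823 mL/cmH2O.

68.8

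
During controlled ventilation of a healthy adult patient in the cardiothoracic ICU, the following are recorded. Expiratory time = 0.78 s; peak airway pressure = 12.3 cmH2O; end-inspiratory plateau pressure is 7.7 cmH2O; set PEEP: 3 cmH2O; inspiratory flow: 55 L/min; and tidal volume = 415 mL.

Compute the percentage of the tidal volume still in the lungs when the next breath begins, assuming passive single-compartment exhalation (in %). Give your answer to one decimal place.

17.2

Flow: 55 L/min ÷ 60 = 0.9167 L/s.
R = (PIP − Pplat)/V̇ = (12.3 − 7.7) / 0.9167 = 4.6/0.9167 = 5.018 cmH2O·s/L.
C = Vt/(Pplat − PEEP) = 415.0 / (7.7 − 3) = 415.0/4.7 = 88.298 mL/cmH2O.
τ = R × C = 5.018 × 0.0883 L/cmH2O = 0.4431 s.
Fraction remaining at end-expiration = e^(−Te/τ) = e^(−0.78/0.4431) = 0.172 → 17.2%.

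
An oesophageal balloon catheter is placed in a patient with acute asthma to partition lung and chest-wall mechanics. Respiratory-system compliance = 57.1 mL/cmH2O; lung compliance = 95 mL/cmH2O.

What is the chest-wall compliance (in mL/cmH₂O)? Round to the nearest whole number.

1/Ccw = 1/Crs − 1/CL.
1/Ccw = 1/57.1 − 1/95 = 0.006987.
Ccw = 143.12 mL/cmH2O.

143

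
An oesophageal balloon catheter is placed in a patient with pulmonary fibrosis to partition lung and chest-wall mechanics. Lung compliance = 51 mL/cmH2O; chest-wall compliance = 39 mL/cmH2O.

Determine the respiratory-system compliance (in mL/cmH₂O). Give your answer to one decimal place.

22.1

Lung and chest wall are elastances in series: 1/Crs = 1/CL + 1/Ccw.
1/Crs = 1/51 + 1/39 = 0.04525.
Crs = 22.099 mL/cmH2O.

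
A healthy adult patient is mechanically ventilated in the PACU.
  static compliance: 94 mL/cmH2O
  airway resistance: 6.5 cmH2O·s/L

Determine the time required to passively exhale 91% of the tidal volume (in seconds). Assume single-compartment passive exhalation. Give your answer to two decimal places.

1.47

τ = R × C = 6.5 × 94 mL/cmH2O = 6.5 × 0.094 L/cmH2O = 0.611 s.
Exhaled fraction f = 1 − e^(−t/τ) → t = −τ·ln(1 − f) = −0.611·ln(0.09) = 1.471 s.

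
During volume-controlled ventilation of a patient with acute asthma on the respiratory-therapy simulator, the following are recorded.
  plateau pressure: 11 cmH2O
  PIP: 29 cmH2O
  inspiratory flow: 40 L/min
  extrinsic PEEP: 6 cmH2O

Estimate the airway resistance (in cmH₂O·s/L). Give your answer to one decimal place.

27.0

Flow: 40 L/min ÷ 60 = 0.6667 L/s.
Raw = (PIP − Pplat) / flow = (29 − 11) / 0.6667 = 18.0 / 0.6667 = 26.999 cmH2O·s/L.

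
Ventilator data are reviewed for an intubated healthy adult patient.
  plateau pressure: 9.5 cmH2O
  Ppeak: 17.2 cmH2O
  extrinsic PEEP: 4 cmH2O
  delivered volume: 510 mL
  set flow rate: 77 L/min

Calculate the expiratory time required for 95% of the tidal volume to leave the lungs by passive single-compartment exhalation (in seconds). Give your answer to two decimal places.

Flow: 77 L/min ÷ 60 = 1.2833 L/s.
R = (PIP − Pplat)/V̇ = (17.2 − 9.5) / 1.2833 = 7.7/1.2833 = 6.0 cmH2O·s/L.
C = Vt/(Pplat − PEEP) = 510.0 / (9.5 − 4) = 510.0/5.5 = 92.727 mL/cmH2O.
τ = R × C = 6.0 × 0.09273 L/cmH2O = 0.5564 s.
t = −τ·ln(1 − 0.95) = −0.5564·ln(0.05) = 1.667 s.

1.67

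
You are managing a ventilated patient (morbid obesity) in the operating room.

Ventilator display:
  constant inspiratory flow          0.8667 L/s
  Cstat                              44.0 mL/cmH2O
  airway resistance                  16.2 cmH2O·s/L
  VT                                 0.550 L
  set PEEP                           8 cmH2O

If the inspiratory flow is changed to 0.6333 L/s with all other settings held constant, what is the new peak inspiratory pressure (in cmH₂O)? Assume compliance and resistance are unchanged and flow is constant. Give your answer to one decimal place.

30.8

PIP = Vt/C + R·V̇ + PEEP (constant-flow equation of motion).
Only the resistive term changes: ΔPIP = R × ΔV̇ = 16.2 × (0.6333 − 0.8667) = 16.2 × -0.2334 = -3.781 cmH2O.
Original PIP = 550/44.0 + 16.2×0.8667 + 8 = 34.541 cmH2O; new PIP = 34.541 + (-3.781) = 30.76 cmH2O.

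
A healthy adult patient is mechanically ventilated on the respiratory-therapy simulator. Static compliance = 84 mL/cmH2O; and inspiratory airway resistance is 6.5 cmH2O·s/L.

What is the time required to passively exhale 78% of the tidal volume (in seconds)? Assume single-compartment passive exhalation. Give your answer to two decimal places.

0.83

τ = R × C = 6.5 × 84 mL/cmH2O = 6.5 × 0.084 L/cmH2O = 0.546 s.
Exhaled fraction f = 1 − e^(−t/τ) → t = −τ·ln(1 − f) = −0.546·ln(0.22) = 0.8267 s.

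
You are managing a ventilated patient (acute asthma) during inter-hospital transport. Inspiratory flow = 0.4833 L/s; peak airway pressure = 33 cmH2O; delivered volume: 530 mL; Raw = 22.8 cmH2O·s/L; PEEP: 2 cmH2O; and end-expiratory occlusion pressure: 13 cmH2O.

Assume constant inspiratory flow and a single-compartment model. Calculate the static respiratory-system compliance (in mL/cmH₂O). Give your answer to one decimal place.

59.0

Total PEEP = 13 cmH2O (set 2 + intrinsic 11); this is the baseline alveolar pressure.
Equation of motion (constant flow): PIP = Vt/C + R·V̇ + PEEP.
Vt/C = PIP − R·V̇ − PEEP = 33 − 22.8×0.4833 − 13 = 33 − 11.019 − 13 = 8.981 cmH2O.
C = Vt / 8.981 = 530 / 8.981 = 59.013 mL/cmH2O.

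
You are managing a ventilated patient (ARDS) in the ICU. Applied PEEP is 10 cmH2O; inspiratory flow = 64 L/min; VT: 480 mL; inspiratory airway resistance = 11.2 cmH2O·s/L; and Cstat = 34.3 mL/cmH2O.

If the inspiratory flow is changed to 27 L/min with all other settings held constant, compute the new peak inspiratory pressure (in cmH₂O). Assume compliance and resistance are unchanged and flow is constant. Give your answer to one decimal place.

29.0

Flow: 64 L/min ÷ 60 = 1.0667 L/s.
New flow: 27 L/min ÷ 60 = 0.45 L/s.
PIP = Vt/C + R·V̇ + PEEP (constant-flow equation of motion).
Only the resistive term changes: ΔPIP = R × ΔV̇ = 11.2 × (0.45 − 1.0667) = 11.2 × -0.6167 = -6.907 cmH2O.
Original PIP = 480/34.3 + 11.2×1.0667 + 10 = 35.941 cmH2O; new PIP = 35.941 + (-6.907) = 29.034 cmH2O.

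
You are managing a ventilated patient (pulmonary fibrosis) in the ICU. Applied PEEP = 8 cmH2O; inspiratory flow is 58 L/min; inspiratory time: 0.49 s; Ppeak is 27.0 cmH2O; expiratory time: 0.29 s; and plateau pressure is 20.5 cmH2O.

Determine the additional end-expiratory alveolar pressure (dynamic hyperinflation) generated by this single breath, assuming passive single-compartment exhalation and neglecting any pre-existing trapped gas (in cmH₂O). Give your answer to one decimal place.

4.0

Flow: 58 L/min ÷ 60 = 0.9667 L/s.
Vt = flow × Ti = 0.9667 L/s × 0.49 s × 1000 mL/L = 473.68 mL.
R = (PIP − Pplat)/V̇ = (27.0 − 20.5) / 0.9667 = 6.5/0.9667 = 6.724 cmH2O·s/L.
C = Vt/(Pplat − PEEP) = 473.68 / (20.5 − 8) = 473.68/12.5 = 37.894 mL/cmH2O.
τ = R × C = 6.724 × 0.03789 L/cmH2O = 0.2548 s.
Fraction remaining = e^(−Te/τ) = e^(−0.29/0.2548) = 0.3204; trapped volume = 473.68 × 0.3204 = 151.77 mL.
Additional alveolar pressure from trapping ≈ V_trapped / C = 151.77 / 37.894 = 4.005 cmH2O.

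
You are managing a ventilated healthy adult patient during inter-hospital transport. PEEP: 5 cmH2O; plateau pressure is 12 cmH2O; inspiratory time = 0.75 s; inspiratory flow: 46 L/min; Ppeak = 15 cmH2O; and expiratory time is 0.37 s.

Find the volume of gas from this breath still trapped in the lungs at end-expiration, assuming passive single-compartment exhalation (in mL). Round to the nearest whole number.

Flow: 46 L/min ÷ 60 = 0.7667 L/s.
Vt = flow × Ti = 0.7667 L/s × 0.75 s × 1000 mL/L = 575.03 mL.
R = (PIP − Pplat)/V̇ = (15 − 12) / 0.7667 = 3.0/0.7667 = 3.913 cmH2O·s/L.
C = Vt/(Pplat − PEEP) = 575.03 / (12 − 5) = 575.03/7.0 = 82.147 mL/cmH2O.
τ = R × C = 3.913 × 0.08215 L/cmH2O = 0.3215 s.
Fraction remaining = e^(−Te/τ) = e^(−0.37/0.3215) = 0.3164.
Trapped volume = 575.03 × 0.3164 = 181.94 mL.

182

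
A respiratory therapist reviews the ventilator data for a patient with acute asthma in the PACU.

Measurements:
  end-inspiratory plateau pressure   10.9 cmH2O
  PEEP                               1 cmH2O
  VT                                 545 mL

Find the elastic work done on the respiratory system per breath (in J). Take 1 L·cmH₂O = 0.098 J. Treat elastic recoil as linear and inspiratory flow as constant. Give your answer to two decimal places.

0.26

Elastic work ≈ ½ × (Pplat − PEEP) × Vt = 0.5 × (10.9 − 1) × 0.545 L = 0.5 × 9.9 × 0.545 = 2.698 L·cmH2O.
× 0.098 J/(L·cmH2O) → 0.2644 J.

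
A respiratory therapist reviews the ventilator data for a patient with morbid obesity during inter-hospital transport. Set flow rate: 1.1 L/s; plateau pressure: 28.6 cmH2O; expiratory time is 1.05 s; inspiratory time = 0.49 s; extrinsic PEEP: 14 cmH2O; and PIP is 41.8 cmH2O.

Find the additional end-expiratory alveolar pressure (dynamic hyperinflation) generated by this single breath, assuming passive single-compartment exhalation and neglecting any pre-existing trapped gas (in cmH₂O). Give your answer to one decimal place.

1.4

Vt = flow × Ti = 1.1 L/s × 0.49 s × 1000 mL/L = 539.0 mL.
R = (PIP − Pplat)/V̇ = (41.8 − 28.6) / 1.1 = 13.2/1.1 = 12.0 cmH2O·s/L.
C = Vt/(Pplat − PEEP) = 539.0 / (28.6 − 14) = 539.0/14.6 = 36.918 mL/cmH2O.
τ = R × C = 12.0 × 0.03692 L/cmH2O = 0.443 s.
Fraction remaining = e^(−Te/τ) = e^(−1.05/0.443) = 0.09346; trapped volume = 539.0 × 0.09346 = 50.375 mL.
Additional alveolar pressure from trapping ≈ V_trapped / C = 50.375 / 36.918 = 1.365 cmH2O.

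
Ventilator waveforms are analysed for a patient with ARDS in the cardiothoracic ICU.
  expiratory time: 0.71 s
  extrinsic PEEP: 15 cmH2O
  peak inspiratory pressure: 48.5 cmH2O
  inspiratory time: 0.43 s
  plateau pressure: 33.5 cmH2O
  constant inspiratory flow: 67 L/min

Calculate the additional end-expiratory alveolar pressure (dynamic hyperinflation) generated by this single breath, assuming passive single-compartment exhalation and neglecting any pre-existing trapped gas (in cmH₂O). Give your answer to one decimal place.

Flow: 67 L/min ÷ 60 = 1.1167 L/s.
Vt = flow × Ti = 1.1167 L/s × 0.43 s × 1000 mL/L = 480.18 mL.
R = (PIP − Pplat)/V̇ = (48.5 − 33.5) / 1.1167 = 15.0/1.1167 = 13.432 cmH2O·s/L.
C = Vt/(Pplat − PEEP) = 480.18 / (33.5 − 15) = 480.18/18.5 = 25.956 mL/cmH2O.
τ = R × C = 13.432 × 0.02596 L/cmH2O = 0.3487 s.
Fraction remaining = e^(−Te/τ) = e^(−0.71/0.3487) = 0.1305; trapped volume = 480.18 × 0.1305 = 62.663 mL.
Additional alveolar pressure from trapping ≈ V_trapped / C = 62.663 / 25.956 = 2.414 cmH2O.

2.4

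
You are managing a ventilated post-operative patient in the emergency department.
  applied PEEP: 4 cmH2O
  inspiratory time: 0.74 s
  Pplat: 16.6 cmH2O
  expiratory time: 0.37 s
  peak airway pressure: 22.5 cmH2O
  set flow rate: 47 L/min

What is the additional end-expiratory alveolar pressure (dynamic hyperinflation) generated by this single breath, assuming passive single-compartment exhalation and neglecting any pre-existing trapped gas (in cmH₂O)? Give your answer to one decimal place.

4.3

Flow: 47 L/min ÷ 60 = 0.7833 L/s.
Vt = flow × Ti = 0.7833 L/s × 0.74 s × 1000 mL/L = 579.64 mL.
R = (PIP − Pplat)/V̇ = (22.5 − 16.6) / 0.7833 = 5.9/0.7833 = 7.532 cmH2O·s/L.
C = Vt/(Pplat − PEEP) = 579.64 / (16.6 − 4) = 579.64/12.6 = 46.003 mL/cmH2O.
τ = R × C = 7.532 × 0.046 L/cmH2O = 0.3465 s.
Fraction remaining = e^(−Te/τ) = e^(−0.37/0.3465) = 0.3438; trapped volume = 579.64 × 0.3438 = 199.28 mL.
Additional alveolar pressure from trapping ≈ V_trapped / C = 199.28 / 46.003 = 4.332 cmH2O.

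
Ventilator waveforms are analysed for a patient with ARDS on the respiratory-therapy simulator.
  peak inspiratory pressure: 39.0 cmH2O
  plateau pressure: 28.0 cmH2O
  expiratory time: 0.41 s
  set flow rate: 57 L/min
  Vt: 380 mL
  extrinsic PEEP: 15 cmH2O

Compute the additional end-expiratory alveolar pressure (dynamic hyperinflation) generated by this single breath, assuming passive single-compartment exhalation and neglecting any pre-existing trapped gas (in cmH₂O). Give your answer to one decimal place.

Flow: 57 L/min ÷ 60 = 0.95 L/s.
R = (PIP − Pplat)/V̇ = (39.0 − 28.0) / 0.95 = 11.0/0.95 = 11.579 cmH2O·s/L.
C = Vt/(Pplat − PEEP) = 380.0 / (28.0 − 15) = 380.0/13.0 = 29.231 mL/cmH2O.
τ = R × C = 11.579 × 0.02923 L/cmH2O = 0.3385 s.
Fraction remaining = e^(−Te/τ) = e^(−0.41/0.3385) = 0.2978; trapped volume = 380.0 × 0.2978 = 113.16 mL.
Additional alveolar pressure from trapping ≈ V_trapped / C = 113.16 / 29.231 = 3.871 cmH2O.

3.9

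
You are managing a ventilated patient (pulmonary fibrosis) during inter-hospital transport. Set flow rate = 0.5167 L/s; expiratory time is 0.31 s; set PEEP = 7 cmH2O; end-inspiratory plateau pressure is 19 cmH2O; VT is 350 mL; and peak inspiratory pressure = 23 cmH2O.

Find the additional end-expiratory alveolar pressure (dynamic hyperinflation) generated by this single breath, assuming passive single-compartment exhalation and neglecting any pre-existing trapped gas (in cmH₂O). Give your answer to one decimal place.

3.0

R = (PIP − Pplat)/V̇ = (23 − 19) / 0.5167 = 4.0/0.5167 = 7.741 cmH2O·s/L.
C = Vt/(Pplat − PEEP) = 350.0 / (19 − 7) = 350.0/12.0 = 29.167 mL/cmH2O.
τ = R × C = 7.741 × 0.02917 L/cmH2O = 0.2258 s.
Fraction remaining = e^(−Te/τ) = e^(−0.31/0.2258) = 0.2534; trapped volume = 350.0 × 0.2534 = 88.69 mL.
Additional alveolar pressure from trapping ≈ V_trapped / C = 88.69 / 29.167 = 3.041 cmH2O.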